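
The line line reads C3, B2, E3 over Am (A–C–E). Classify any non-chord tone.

B2 is an escape tone.

The harmony at that moment is A minor triad (A, C, E); B2 is not a chord tone.
It is approached by step down from C3 and left by leap up to E3.
Step in, leap out — an escape tone.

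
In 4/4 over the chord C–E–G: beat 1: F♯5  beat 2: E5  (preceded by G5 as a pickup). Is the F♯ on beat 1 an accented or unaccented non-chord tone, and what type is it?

Accented passing tone.

The harmony at that moment is C major triad (C, E, G); F♯5 is not a chord tone.
It is approached by step down from G5 and left by step down to E5.
Step in, step out in the same direction — a passing tone.
It falls on the downbeat, so it is accented.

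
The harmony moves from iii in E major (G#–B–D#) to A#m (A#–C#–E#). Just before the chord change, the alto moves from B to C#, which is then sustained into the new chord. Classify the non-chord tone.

The harmony at that moment is G# minor triad (G#, B, D#); C# is not a chord tone.
It is approached by step up from B and then sustained as the same pitch into the next harmony.
Arriving early and becoming a chord tone when the harmony changes — an anticipation.

C# is an anticipation.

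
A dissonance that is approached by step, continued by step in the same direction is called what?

Passing tone.

Approach: by step. Departure: by step, continuing in the same direction.
Stepwise on both sides with no change of direction means the note fills in the space between two different chord tones — a passing tone. (Had it turned back to its starting note it would be a neighbor tone instead.)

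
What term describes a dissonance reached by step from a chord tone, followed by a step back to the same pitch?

Neighbor tone.

Approach: by step. Departure: by step in the opposite direction, back to the starting pitch.
Stepwise on both sides but reversing to return to the same chord tone — a neighbor tone. (Had it continued onward in the same direction it would be a passing tone instead.)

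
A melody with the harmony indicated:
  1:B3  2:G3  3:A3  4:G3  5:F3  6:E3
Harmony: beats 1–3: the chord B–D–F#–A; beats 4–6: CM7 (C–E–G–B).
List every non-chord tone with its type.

The harmony at that moment is B minor seventh chord (B, D, F#, A); G3 is not a chord tone.
It is approached by leap down from B3 and left by step up to A3.
Leap in, step out — an appoggiatura.
The harmony at that moment is C major seventh chord (C, E, G, B); F3 is not a chord tone.
It is approached by step down from G3 and left by step down to E3.
Step in, step out in the same direction — a passing tone.

G3 (beat 2) — appoggiatura; F3 (beat 5) — passing tone.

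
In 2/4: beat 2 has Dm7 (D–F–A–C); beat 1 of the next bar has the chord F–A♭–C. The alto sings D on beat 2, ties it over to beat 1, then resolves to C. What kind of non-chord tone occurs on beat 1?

Suspension.

The harmony at that moment is F minor triad (F, A♭, C); D is not a chord tone.
It is held over (the same pitch as the preceding D) and left by step down to C.
Held over from the previous chord and resolving down by step — a suspension.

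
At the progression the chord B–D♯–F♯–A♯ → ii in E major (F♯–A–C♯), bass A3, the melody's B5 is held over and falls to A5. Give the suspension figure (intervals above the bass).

9–8 suspension.

At the second chord the bass is A3. The suspended B5 lies a ninth above the bass; after resolving down by step to A5, the interval above the bass becomes an octave.
Suspension figures are named by those two intervals: 9–8.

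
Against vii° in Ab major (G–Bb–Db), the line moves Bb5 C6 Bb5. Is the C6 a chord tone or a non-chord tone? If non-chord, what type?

The harmony at that moment is G diminished triad (G, Bb, Db); C6 is not a chord tone.
It is approached by step up from Bb5 and left by step down to Bb5.
Step away and step back to the same note — a neighbor tone (upper neighbor).

Non-chord tone — a neighbor tone.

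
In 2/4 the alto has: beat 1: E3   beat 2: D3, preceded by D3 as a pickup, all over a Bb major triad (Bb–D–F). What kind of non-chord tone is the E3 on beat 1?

Upper neighbor tone.

The harmony at that moment is Bb major triad (Bb, D, F); E3 is not a chord tone.
It is approached by step up from D3 and left by step down to D3.
Step away and step back to the same note — a neighbor tone (upper neighbor).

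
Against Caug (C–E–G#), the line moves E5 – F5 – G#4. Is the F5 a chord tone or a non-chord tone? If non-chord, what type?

The harmony at that moment is C augmented triad (C, E, G#); F5 is not a chord tone.
It is approached by step up from E5 and left by leap down to G#4.
Step in, leap out — an escape tone.

Non-chord tone — an escape tone.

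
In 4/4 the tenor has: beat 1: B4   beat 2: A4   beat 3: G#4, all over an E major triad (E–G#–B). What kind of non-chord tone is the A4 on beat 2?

Passing tone.

The harmony at that moment is E major triad (E, G#, B); A4 is not a chord tone.
It is approached by step down from B4 and left by step down to G#4.
Step in, step out in the same direction — a passing tone.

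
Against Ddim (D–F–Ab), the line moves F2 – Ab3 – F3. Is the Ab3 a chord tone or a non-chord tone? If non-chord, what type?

Chord tone (the fifth of D diminished triad).

D diminished triad contains D, F, Ab; Ab is the fifth, so it is a chord tone.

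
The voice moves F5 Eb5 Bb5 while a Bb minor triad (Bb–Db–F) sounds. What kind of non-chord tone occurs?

The harmony at that moment is Bb minor triad (Bb, Db, F); Eb5 is not a chord tone.
It is approached by step down from F5 and left by leap up to Bb5.
Step in, leap out — an escape tone.

Eb5 is an escape tone.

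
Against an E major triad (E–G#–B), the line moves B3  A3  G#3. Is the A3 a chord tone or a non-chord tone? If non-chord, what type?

The harmony at that moment is E major triad (E, G#, B); A3 is not a chord tone.
It is approached by step down from B3 and left by step down to G#3.
Step in, step out in the same direction — a passing tone.

Non-chord tone — a passing tone.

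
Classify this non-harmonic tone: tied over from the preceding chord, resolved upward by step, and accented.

Retardation.

Approach: by preparation — the pitch is first a chord tone, then held (tied or repeated) while the harmony changes under it. Departure: up by step. Metric position: strong.
A prepared dissonance that resolves upward by step — a retardation. (The same figure resolving downward would be a suspension.)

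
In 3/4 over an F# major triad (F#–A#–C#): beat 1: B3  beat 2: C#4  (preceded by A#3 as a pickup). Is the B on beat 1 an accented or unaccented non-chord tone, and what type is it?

The harmony at that moment is F# major triad (F#, A#, C#); B3 is not a chord tone.
It is approached by step up from A#3 and left by step up to C#4.
Step in, step out in the same direction — a passing tone.
It falls on the downbeat, so it is accented.

Accented passing tone.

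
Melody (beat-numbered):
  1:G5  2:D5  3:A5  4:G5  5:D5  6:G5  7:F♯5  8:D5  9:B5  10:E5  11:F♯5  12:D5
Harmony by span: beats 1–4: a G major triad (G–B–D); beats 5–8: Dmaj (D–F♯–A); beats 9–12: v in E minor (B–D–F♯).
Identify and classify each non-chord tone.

The harmony at that moment is G major triad (G, B, D); A5 is not a chord tone.
It is approached by leap up from D5 and left by step down to G5.
Leap in, step out — an appoggiatura.
The harmony at that moment is D major triad (D, F♯, A); G5 is not a chord tone.
It is approached by leap up from D5 and left by step down to F♯5.
Leap in, step out — an appoggiatura.
The harmony at that moment is B minor triad (B, D, F♯); E5 is not a chord tone.
It is approached by leap down from B5 and left by step up to F♯5.
Leap in, step out — an appoggiatura.

A5 (beat 3) — appoggiatura; G5 (beat 6) — appoggiatura; E5 (beat 10) — appoggiatura.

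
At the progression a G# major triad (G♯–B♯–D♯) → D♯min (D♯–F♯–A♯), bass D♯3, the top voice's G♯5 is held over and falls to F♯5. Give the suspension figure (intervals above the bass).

4–3 suspension.

At the second chord the bass is D♯3. The suspended G♯5 lies a fourth above the bass; after resolving down by step to F♯5, the interval above the bass becomes a third.
Suspension figures are named by those two intervals: 4–3.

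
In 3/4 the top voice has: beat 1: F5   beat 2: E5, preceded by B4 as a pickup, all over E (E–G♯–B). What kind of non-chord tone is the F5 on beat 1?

The harmony at that moment is E major triad (E, G♯, B); F5 is not a chord tone.
It is approached by leap up from B4 and left by step down to E5.
Leap in, step out, metrically accented — an appoggiatura.

Appoggiatura.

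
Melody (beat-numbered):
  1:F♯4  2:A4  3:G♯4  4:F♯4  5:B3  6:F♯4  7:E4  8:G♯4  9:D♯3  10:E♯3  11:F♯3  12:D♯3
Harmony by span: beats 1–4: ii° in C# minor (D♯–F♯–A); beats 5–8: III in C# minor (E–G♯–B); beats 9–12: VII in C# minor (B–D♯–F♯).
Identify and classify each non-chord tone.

The harmony at that moment is D♯ diminished triad (D♯, F♯, A); G♯4 is not a chord tone.
It is approached by step down from A4 and left by step down to F♯4.
Step in, step out in the same direction — a passing tone.
The harmony at that moment is E major triad (E, G♯, B); F♯4 is not a chord tone.
It is approached by leap up from B3 and left by step down to E4.
Leap in, step out — an appoggiatura.
The harmony at that moment is B major triad (B, D♯, F♯); E♯3 is not a chord tone.
It is approached by step up from D♯3 and left by step up to F♯3.
Step in, step out in the same direction — a passing tone.

G♯4 (beat 3) — passing tone; F♯4 (beat 6) — appoggiatura; E♯3 (beat 10) — passing tone.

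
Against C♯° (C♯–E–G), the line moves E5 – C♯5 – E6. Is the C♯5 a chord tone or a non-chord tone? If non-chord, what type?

Chord tone (the root of C# diminished triad).

C# diminished triad contains C♯, E, G; C♯ is the root, so it is a chord tone.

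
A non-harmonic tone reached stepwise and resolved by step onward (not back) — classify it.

Approach: by step. Departure: by step, continuing in the same direction.
Stepwise on both sides with no change of direction means the note fills in the space between two different chord tones — a passing tone. (Had it turned back to its starting note it would be a neighbor tone instead.)

Passing tone.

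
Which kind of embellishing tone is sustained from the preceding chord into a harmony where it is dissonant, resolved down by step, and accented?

Suspension.

Approach: by preparation — the pitch is first a chord tone, then held (tied or repeated) while the harmony changes under it. Departure: down by step. Metric position: strong.
A prepared dissonance that resolves downward by step — a suspension. (The same figure resolving upward would be a retardation.)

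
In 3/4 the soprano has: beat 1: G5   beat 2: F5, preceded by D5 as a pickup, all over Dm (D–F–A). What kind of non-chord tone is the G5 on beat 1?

Appoggiatura.

The harmony at that moment is D minor triad (D, F, A); G5 is not a chord tone.
It is approached by leap up from D5 and left by step down to F5.
Leap in, step out, metrically accented — an appoggiatura.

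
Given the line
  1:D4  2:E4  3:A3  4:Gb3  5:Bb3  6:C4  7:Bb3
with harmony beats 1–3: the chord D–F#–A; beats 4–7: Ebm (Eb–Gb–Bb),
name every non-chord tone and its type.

E4 (beat 2) — escape tone; C4 (beat 6) — neighbor tone.

The harmony at that moment is D major triad (D, F#, A); E4 is not a chord tone.
It is approached by step up from D4 and left by leap down to A3.
Step in, leap out — an escape tone.
The harmony at that moment is Eb minor triad (Eb, Gb, Bb); C4 is not a chord tone.
It is approached by step up from Bb3 and left by step down to Bb3.
Step away and step back to the same note — a neighbor tone (upper neighbor).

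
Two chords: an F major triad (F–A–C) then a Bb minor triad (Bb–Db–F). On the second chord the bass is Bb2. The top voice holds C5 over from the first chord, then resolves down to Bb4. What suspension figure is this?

9–8 suspension.

At the second chord the bass is Bb2. The suspended C5 lies a ninth above the bass; after resolving down by step to Bb4, the interval above the bass becomes an octave.
Suspension figures are named by those two intervals: 9–8.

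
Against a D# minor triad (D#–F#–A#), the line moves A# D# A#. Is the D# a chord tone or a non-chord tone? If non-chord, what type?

D# minor triad contains D#, F#, A#; D# is the root, so it is a chord tone.

Chord tone (the root of D# minor triad).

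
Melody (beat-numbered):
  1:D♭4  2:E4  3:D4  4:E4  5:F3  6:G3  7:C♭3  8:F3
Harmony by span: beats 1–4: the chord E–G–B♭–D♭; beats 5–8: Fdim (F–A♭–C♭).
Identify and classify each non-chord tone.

The harmony at that moment is E diminished seventh chord (E, G, B♭, D♭); D4 is not a chord tone.
It is approached by step down from E4 and left by step up to E4.
Step away and step back to the same note — a neighbor tone (lower neighbor).
The harmony at that moment is F diminished triad (F, A♭, C♭); G3 is not a chord tone.
It is approached by step up from F3 and left by leap down to C♭3.
Step in, leap out — an escape tone.

D4 (beat 3) — neighbor tone; G3 (beat 6) — escape tone.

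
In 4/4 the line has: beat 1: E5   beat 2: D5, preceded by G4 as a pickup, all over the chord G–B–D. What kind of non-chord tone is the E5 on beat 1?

The harmony at that moment is G major triad (G, B, D); E5 is not a chord tone.
It is approached by leap up from G4 and left by step down to D5.
Leap in, step out, metrically accented — an appoggiatura.

Appoggiatura.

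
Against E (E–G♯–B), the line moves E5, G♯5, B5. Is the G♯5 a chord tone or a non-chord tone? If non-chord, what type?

Chord tone (the third of E major triad).

E major triad contains E, G♯, B; G♯ is the third, so it is a chord tone.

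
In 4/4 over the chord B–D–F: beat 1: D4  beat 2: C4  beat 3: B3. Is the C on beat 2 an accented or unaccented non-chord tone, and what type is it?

The harmony at that moment is B diminished triad (B, D, F); C4 is not a chord tone.
It is approached by step down from D4 and left by step down to B3.
Step in, step out in the same direction — a passing tone.
It falls on a weak beat, so it is unaccented.

Unaccented passing tone.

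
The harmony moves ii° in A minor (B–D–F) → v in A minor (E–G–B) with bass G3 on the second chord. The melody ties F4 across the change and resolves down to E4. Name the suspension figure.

At the second chord the bass is G3. The suspended F4 lies a seventh above the bass; after resolving down by step to E4, the interval above the bass becomes a sixth.
Suspension figures are named by those two intervals: 7–6.

7–6 suspension.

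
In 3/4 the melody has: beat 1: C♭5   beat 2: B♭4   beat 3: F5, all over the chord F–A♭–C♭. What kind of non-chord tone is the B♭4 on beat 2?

Escape tone.

The harmony at that moment is F diminished triad (F, A♭, C♭); B♭4 is not a chord tone.
It is approached by step down from C♭5 and left by leap up to F5.
Step in, leap out, on a weak beat — an escape tone.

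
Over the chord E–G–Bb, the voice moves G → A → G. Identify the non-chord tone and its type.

The harmony at that moment is E diminished triad (E, G, Bb); A is not a chord tone.
It is approached by step up from G and left by step down to G.
Step away and step back to the same note — a neighbor tone (upper neighbor).

A is a neighbor tone.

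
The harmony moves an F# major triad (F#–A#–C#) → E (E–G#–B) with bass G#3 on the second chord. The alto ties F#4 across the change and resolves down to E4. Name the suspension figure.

At the second chord the bass is G#3. The suspended F#4 lies a seventh above the bass; after resolving down by step to E4, the interval above the bass becomes a sixth.
Suspension figures are named by those two intervals: 7–6.

7–6 suspension.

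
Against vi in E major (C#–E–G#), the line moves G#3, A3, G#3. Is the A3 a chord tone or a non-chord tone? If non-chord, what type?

The harmony at that moment is C# minor triad (C#, E, G#); A3 is not a chord tone.
It is approached by step up from G#3 and left by step down to G#3.
Step away and step back to the same note — a neighbor tone (upper neighbor).

Non-chord tone — a neighbor tone.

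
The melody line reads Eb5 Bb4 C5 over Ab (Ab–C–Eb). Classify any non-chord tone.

Bb4 is an appoggiatura.

The harmony at that moment is Ab major triad (Ab, C, Eb); Bb4 is not a chord tone.
It is approached by leap down from Eb5 and left by step up to C5.
Leap in, step out — an appoggiatura.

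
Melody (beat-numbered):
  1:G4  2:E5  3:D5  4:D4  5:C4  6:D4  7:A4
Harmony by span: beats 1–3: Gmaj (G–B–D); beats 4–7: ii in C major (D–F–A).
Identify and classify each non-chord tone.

E5 (beat 2) — appoggiatura; C4 (beat 5) — neighbor tone.

The harmony at that moment is G major triad (G, B, D); E5 is not a chord tone.
It is approached by leap up from G4 and left by step down to D5.
Leap in, step out — an appoggiatura.
The harmony at that moment is D minor triad (D, F, A); C4 is not a chord tone.
It is approached by step down from D4 and left by step up to D4.
Step away and step back to the same note — a neighbor tone (lower neighbor).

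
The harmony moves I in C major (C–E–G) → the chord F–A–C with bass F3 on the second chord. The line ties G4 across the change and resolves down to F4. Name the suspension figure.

At the second chord the bass is F3. The suspended G4 lies a ninth above the bass; after resolving down by step to F4, the interval above the bass becomes an octave.
Suspension figures are named by those two intervals: 9–8.

9–8 suspension.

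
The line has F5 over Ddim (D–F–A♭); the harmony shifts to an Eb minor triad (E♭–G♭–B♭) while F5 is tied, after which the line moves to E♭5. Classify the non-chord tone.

The harmony at that moment is E♭ minor triad (E♭, G♭, B♭); F5 is not a chord tone.
It is held over (the same pitch as the preceding F5) and left by step down to E♭5.
Held over from the previous chord and resolving down by step — a suspension.

F5 is a suspension.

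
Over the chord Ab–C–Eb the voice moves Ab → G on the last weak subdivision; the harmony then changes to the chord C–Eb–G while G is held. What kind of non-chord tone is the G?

The harmony at that moment is Ab major triad (Ab, C, Eb); G is not a chord tone.
It is approached by step down from Ab and then sustained as the same pitch into the next harmony.
Arriving early and becoming a chord tone when the harmony changes — an anticipation.

G is an anticipation.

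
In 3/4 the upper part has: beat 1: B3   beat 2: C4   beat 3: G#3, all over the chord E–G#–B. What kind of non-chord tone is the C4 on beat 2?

Escape tone.

The harmony at that moment is E major triad (E, G#, B); C4 is not a chord tone.
It is approached by step up from B3 and left by leap down to G#3.
Step in, leap out, on a weak beat — an escape tone.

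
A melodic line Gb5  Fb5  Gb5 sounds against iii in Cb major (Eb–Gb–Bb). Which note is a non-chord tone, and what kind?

The harmony at that moment is Eb minor triad (Eb, Gb, Bb); Fb5 is not a chord tone.
It is approached by step down from Gb5 and left by step up to Gb5.
Step away and step back to the same note — a neighbor tone (lower neighbor).

Fb5 is a neighbor tone.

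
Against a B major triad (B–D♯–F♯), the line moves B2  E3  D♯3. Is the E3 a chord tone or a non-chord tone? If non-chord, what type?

Non-chord tone — an appoggiatura.

The harmony at that moment is B major triad (B, D♯, F♯); E3 is not a chord tone.
It is approached by leap up from B2 and left by step down to D♯3.
Leap in, step out — an appoggiatura.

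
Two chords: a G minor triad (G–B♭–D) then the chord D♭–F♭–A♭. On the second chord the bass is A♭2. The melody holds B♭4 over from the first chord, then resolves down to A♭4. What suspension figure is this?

At the second chord the bass is A♭2. The suspended B♭4 lies a ninth above the bass; after resolving down by step to A♭4, the interval above the bass becomes an octave.
Suspension figures are named by those two intervals: 9–8.

9–8 suspension.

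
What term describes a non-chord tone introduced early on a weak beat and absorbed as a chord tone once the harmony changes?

Anticipation.

Approach: ahead of the chord change (typically by step), so it is dissonant against the current harmony. Departure: none — the same pitch is restated or held and is a chord tone of the new harmony.
Dissonant first, consonant once the harmony catches up: the note simply arrives early — an anticipation. (The reverse timing, consonant first and dissonant after the change, would be a suspension or retardation.)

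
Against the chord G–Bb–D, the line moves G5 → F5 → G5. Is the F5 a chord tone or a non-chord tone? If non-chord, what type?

The harmony at that moment is G minor triad (G, Bb, D); F5 is not a chord tone.
It is approached by step down from G5 and left by step up to G5.
Step away and step back to the same note — a neighbor tone (lower neighbor).

Non-chord tone — a neighbor tone.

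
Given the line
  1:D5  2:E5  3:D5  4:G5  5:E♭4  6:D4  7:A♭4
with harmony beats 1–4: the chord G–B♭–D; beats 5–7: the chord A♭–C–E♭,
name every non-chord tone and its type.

E5 (beat 2) — neighbor tone; D4 (beat 6) — escape tone.

The harmony at that moment is G minor triad (G, B♭, D); E5 is not a chord tone.
It is approached by step up from D5 and left by step down to D5.
Step away and step back to the same note — a neighbor tone (upper neighbor).
The harmony at that moment is A♭ major triad (A♭, C, E♭); D4 is not a chord tone.
It is approached by step down from E♭4 and left by leap up to A♭4.
Step in, leap out — an escape tone.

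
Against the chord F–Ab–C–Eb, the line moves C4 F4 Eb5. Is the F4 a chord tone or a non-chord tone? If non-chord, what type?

F minor seventh chord contains F, Ab, C, Eb; F is the root, so it is a chord tone.

Chord tone (the root of F minor seventh chord).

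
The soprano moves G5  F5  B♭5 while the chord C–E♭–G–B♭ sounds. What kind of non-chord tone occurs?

The harmony at that moment is C minor seventh chord (C, E♭, G, B♭); F5 is not a chord tone.
It is approached by step down from G5 and left by leap up to B♭5.
Step in, leap out — an escape tone.

F5 is an escape tone.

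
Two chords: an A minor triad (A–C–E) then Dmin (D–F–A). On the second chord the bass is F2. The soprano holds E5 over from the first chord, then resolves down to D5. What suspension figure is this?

7–6 suspension.

At the second chord the bass is F2. The suspended E5 lies a seventh above the bass; after resolving down by step to D5, the interval above the bass becomes a sixth.
Suspension figures are named by those two intervals: 7–6.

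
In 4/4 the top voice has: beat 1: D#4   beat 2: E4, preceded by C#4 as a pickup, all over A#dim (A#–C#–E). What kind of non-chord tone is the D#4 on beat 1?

The harmony at that moment is A# diminished triad (A#, C#, E); D#4 is not a chord tone.
It is approached by step up from C#4 and left by step up to E4.
Step in, step out in the same direction — a passing tone.

Passing tone.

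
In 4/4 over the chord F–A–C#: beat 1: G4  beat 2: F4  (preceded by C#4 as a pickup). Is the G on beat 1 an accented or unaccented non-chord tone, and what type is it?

Accented appoggiatura.

The harmony at that moment is F augmented triad (F, A, C#); G4 is not a chord tone.
It is approached by leap up from C#4 and left by step down to F4.
Leap in, step out — an appoggiatura.
It falls on the downbeat, so it is accented.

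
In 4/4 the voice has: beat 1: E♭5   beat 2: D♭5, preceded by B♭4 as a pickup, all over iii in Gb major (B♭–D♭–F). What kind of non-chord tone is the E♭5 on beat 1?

The harmony at that moment is B♭ minor triad (B♭, D♭, F); E♭5 is not a chord tone.
It is approached by leap up from B♭4 and left by step down to D♭5.
Leap in, step out, metrically accented — an appoggiatura.

Appoggiatura.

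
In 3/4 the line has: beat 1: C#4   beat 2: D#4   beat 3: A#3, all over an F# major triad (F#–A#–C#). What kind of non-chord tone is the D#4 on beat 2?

The harmony at that moment is F# major triad (F#, A#, C#); D#4 is not a chord tone.
It is approached by step up from C#4 and left by leap down to A#3.
Step in, leap out, on a weak beat — an escape tone.

Escape tone.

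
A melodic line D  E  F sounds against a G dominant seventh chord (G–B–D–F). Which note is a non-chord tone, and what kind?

The harmony at that moment is G dominant seventh chord (G, B, D, F); E is not a chord tone.
It is approached by step up from D and left by step up to F.
Step in, step out in the same direction — a passing tone.

E is a passing tone.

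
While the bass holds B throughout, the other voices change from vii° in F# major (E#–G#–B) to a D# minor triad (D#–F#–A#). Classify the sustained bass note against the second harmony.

The harmony at that moment is D# minor triad (D#, F#, A#); B is not a chord tone.
It is held over (the same pitch as the preceding B) and then sustained as the same pitch into the next harmony.
Sustained through a change of harmony — a pedal tone.

Pedal tone (pedal point).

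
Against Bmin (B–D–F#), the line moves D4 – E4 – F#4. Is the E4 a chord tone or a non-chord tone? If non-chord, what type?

Non-chord tone — a passing tone.

The harmony at that moment is B minor triad (B, D, F#); E4 is not a chord tone.
It is approached by step up from D4 and left by step up to F#4.
Step in, step out in the same direction — a passing tone.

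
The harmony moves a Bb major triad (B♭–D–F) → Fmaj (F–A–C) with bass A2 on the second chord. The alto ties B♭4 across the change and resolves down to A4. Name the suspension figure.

At the second chord the bass is A2. The suspended B♭4 lies a ninth above the bass; after resolving down by step to A4, the interval above the bass becomes an octave.
Suspension figures are named by those two intervals: 9–8.

9–8 suspension.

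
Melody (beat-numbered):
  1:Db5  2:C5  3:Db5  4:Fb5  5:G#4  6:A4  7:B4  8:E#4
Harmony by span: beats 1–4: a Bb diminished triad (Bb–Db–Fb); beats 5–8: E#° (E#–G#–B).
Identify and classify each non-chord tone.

C5 (beat 2) — neighbor tone; A4 (beat 6) — passing tone.

The harmony at that moment is Bb diminished triad (Bb, Db, Fb); C5 is not a chord tone.
It is approached by step down from Db5 and left by step up to Db5.
Step away and step back to the same note — a neighbor tone (lower neighbor).
The harmony at that moment is E# diminished triad (E#, G#, B); A4 is not a chord tone.
It is approached by step up from G#4 and left by step up to B4.
Step in, step out in the same direction — a passing tone.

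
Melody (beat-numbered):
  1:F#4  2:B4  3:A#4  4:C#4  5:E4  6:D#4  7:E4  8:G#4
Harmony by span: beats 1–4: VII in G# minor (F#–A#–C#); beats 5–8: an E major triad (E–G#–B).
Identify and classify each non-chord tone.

B4 (beat 2) — appoggiatura; D#4 (beat 6) — neighbor tone.

The harmony at that moment is F# major triad (F#, A#, C#); B4 is not a chord tone.
It is approached by leap up from F#4 and left by step down to A#4.
Leap in, step out — an appoggiatura.
The harmony at that moment is E major triad (E, G#, B); D#4 is not a chord tone.
It is approached by step down from E4 and left by step up to E4.
Step away and step back to the same note — a neighbor tone (lower neighbor).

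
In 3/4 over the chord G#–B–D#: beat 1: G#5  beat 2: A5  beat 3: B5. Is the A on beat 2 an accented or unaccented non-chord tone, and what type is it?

The harmony at that moment is G# minor triad (G#, B, D#); A5 is not a chord tone.
It is approached by step up from G#5 and left by step up to B5.
Step in, step out in the same direction — a passing tone.
It falls on a weak beat, so it is unaccented.

Unaccented passing tone.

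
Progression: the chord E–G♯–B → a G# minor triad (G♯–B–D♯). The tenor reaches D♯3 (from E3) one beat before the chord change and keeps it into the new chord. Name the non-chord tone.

The harmony at that moment is E major triad (E, G♯, B); D♯3 is not a chord tone.
It is approached by step down from E3 and then sustained as the same pitch into the next harmony.
Arriving early and becoming a chord tone when the harmony changes — an anticipation.

D♯3 is an anticipation.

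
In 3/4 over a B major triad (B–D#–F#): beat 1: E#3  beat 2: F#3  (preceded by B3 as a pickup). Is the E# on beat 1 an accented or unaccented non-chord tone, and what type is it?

The harmony at that moment is B major triad (B, D#, F#); E#3 is not a chord tone.
It is approached by leap down from B3 and left by step up to F#3.
Leap in, step out — an appoggiatura.
It falls on the downbeat, so it is accented.

Accented appoggiatura.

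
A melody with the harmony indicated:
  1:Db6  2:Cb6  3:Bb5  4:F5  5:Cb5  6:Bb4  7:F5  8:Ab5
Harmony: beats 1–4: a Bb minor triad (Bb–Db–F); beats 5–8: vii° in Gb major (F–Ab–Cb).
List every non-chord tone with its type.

Cb6 (beat 2) — passing tone; Bb4 (beat 6) — escape tone.

The harmony at that moment is Bb minor triad (Bb, Db, F); Cb6 is not a chord tone.
It is approached by step down from Db6 and left by step down to Bb5.
Step in, step out in the same direction — a passing tone.
The harmony at that moment is F diminished triad (F, Ab, Cb); Bb4 is not a chord tone.
It is approached by step down from Cb5 and left by leap up to F5.
Step in, leap out — an escape tone.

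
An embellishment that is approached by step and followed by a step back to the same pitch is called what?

Neighbor tone.

Approach: by step. Departure: by step in the opposite direction, back to the starting pitch.
Stepwise on both sides but reversing to return to the same chord tone — a neighbor tone. (Had it continued onward in the same direction it would be a passing tone instead.)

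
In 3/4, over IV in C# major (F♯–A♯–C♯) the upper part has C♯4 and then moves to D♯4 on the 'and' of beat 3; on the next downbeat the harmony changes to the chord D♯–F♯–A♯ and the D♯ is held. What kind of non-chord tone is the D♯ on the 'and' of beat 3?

The harmony at that moment is F♯ major triad (F♯, A♯, C♯); D♯4 is not a chord tone.
It is approached by step up from C♯4 and then sustained as the same pitch into the next harmony.
Arriving early and becoming a chord tone when the harmony changes — an anticipation.

Anticipation.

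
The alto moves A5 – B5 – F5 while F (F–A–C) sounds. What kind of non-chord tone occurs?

B5 is an escape tone.

The harmony at that moment is F major triad (F, A, C); B5 is not a chord tone.
It is approached by step up from A5 and left by leap down to F5.
Step in, leap out — an escape tone.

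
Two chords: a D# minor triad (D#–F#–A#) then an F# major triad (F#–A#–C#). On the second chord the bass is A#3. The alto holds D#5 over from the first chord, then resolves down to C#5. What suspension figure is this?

4–3 suspension.

At the second chord the bass is A#3. The suspended D#5 lies a fourth above the bass; after resolving down by step to C#5, the interval above the bass becomes a third.
Suspension figures are named by those two intervals: 4–3.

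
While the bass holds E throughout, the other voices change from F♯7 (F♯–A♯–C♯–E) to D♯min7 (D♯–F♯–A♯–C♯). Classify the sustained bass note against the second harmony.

The harmony at that moment is D♯ minor seventh chord (D♯, F♯, A♯, C♯); E is not a chord tone.
It is held over (the same pitch as the preceding E) and then sustained as the same pitch into the next harmony.
Sustained through a change of harmony — a pedal tone.

Pedal tone (pedal point).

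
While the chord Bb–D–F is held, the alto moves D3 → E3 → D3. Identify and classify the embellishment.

The harmony at that moment is Bb major triad (Bb, D, F); E3 is not a chord tone.
It is approached by step up from D3 and left by step down to D3.
Step away and step back to the same note — a neighbor tone (upper neighbor).

E3 is a neighbor tone.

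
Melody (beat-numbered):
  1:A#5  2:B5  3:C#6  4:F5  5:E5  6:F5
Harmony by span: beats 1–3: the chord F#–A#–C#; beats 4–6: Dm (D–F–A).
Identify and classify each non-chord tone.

The harmony at that moment is F# major triad (F#, A#, C#); B5 is not a chord tone.
It is approached by step up from A#5 and left by step up to C#6.
Step in, step out in the same direction — a passing tone.
The harmony at that moment is D minor triad (D, F, A); E5 is not a chord tone.
It is approached by step down from F5 and left by step up to F5.
Step away and step back to the same note — a neighbor tone (lower neighbor).

B5 (beat 2) — passing tone; E5 (beat 5) — neighbor tone.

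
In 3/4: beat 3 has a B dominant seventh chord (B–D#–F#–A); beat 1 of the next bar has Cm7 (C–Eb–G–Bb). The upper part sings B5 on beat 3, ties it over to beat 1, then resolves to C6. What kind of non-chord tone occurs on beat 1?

The harmony at that moment is C minor seventh chord (C, Eb, G, Bb); B5 is not a chord tone.
It is held over (the same pitch as the preceding B5) and left by step up to C6.
Held over from the previous chord and resolving up by step — a retardation.

Retardation.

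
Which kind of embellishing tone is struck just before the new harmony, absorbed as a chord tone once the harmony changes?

Anticipation.

Approach: ahead of the chord change (typically by step), so it is dissonant against the current harmony. Departure: none — the same pitch is restated or held and is a chord tone of the new harmony.
Dissonant first, consonant once the harmony catches up: the note simply arrives early — an anticipation. (The reverse timing, consonant first and dissonant after the change, would be a suspension or retardation.)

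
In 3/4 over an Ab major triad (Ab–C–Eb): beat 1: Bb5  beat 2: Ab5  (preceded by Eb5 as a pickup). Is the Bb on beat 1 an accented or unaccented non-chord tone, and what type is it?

The harmony at that moment is Ab major triad (Ab, C, Eb); Bb5 is not a chord tone.
It is approached by leap up from Eb5 and left by step down to Ab5.
Leap in, step out — an appoggiatura.
It falls on the downbeat, so it is accented.

Accented appoggiatura.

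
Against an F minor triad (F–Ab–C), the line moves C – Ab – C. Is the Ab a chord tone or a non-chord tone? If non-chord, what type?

Chord tone (the third of F minor triad).

F minor triad contains F, Ab, C; Ab is the third, so it is a chord tone.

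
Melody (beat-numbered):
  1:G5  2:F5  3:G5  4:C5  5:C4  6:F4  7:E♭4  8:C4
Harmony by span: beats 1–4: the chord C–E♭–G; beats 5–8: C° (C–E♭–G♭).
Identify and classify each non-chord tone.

The harmony at that moment is C minor triad (C, E♭, G); F5 is not a chord tone.
It is approached by step down from G5 and left by step up to G5.
Step away and step back to the same note — a neighbor tone (lower neighbor).
The harmony at that moment is C diminished triad (C, E♭, G♭); F4 is not a chord tone.
It is approached by leap up from C4 and left by step down to E♭4.
Leap in, step out — an appoggiatura.

F5 (beat 2) — neighbor tone; F4 (beat 6) — appoggiatura.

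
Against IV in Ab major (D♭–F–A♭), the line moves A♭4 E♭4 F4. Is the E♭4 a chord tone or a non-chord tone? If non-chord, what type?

The harmony at that moment is D♭ major triad (D♭, F, A♭); E♭4 is not a chord tone.
It is approached by leap down from A♭4 and left by step up to F4.
Leap in, step out — an appoggiatura.

Non-chord tone — an appoggiatura.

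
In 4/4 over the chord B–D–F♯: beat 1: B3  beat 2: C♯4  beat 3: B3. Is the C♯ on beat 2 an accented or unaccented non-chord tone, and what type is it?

The harmony at that moment is B minor triad (B, D, F♯); C♯4 is not a chord tone.
It is approached by step up from B3 and left by step down to B3.
Step away and step back to the same note — a neighbor tone (upper neighbor).
It falls on a weak beat, so it is unaccented.

Unaccented neighbor tone.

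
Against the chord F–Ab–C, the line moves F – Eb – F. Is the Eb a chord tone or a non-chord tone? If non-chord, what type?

The harmony at that moment is F minor triad (F, Ab, C); Eb is not a chord tone.
It is approached by step down from F and left by step up to F.
Step away and step back to the same note — a neighbor tone (lower neighbor).

Non-chord tone — a neighbor tone.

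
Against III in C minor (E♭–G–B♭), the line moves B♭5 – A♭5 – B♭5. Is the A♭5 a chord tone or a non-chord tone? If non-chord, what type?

The harmony at that moment is E♭ major triad (E♭, G, B♭); A♭5 is not a chord tone.
It is approached by step down from B♭5 and left by step up to B♭5.
Step away and step back to the same note — a neighbor tone (lower neighbor).

Non-chord tone — a neighbor tone.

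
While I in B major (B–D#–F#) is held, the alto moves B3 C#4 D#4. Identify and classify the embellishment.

C#4 is a passing tone.

The harmony at that moment is B major triad (B, D#, F#); C#4 is not a chord tone.
It is approached by step up from B3 and left by step up to D#4.
Step in, step out in the same direction — a passing tone.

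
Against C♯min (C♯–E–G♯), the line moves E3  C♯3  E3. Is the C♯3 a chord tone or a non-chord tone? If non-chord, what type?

C# minor triad contains C♯, E, G♯; C♯ is the root, so it is a chord tone.

Chord tone (the root of C# minor triad).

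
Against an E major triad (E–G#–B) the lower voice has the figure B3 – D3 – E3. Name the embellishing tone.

The harmony at that moment is E major triad (E, G#, B); D3 is not a chord tone.
It is approached by leap down from B3 and left by step up to E3.
Leap in, step out — an appoggiatura.

D3 is an appoggiatura.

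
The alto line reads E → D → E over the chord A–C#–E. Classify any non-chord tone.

D is a neighbor tone.

The harmony at that moment is A major triad (A, C#, E); D is not a chord tone.
It is approached by step down from E and left by step up to E.
Step away and step back to the same note — a neighbor tone (lower neighbor).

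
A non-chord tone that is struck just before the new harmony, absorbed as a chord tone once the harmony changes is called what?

Anticipation.

Approach: ahead of the chord change (typically by step), so it is dissonant against the current harmony. Departure: none — the same pitch is restated or held and is a chord tone of the new harmony.
Dissonant first, consonant once the harmony catches up: the note simply arrives early — an anticipation. (The reverse timing, consonant first and dissonant after the change, would be a suspension or retardation.)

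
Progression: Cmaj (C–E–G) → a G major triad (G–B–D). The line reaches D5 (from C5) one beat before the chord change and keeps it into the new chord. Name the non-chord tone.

The harmony at that moment is C major triad (C, E, G); D5 is not a chord tone.
It is approached by step up from C5 and then sustained as the same pitch into the next harmony.
Arriving early and becoming a chord tone when the harmony changes — an anticipation.

D5 is an anticipation.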